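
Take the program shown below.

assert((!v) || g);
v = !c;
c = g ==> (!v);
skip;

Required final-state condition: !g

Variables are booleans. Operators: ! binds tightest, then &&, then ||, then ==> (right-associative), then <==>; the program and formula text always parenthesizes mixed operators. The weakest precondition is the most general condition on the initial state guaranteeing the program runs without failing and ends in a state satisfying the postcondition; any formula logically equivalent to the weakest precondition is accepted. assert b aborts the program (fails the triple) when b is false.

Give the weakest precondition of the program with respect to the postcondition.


Working backward. After the program, !g must hold.
Before skip: !g
Before c := g ==> (!v): !g
Before v := !c: !g
Before assert (!v) || g: ((!v) || g) && (!g)
Answer: WP = ((!v) || g) && (!g)


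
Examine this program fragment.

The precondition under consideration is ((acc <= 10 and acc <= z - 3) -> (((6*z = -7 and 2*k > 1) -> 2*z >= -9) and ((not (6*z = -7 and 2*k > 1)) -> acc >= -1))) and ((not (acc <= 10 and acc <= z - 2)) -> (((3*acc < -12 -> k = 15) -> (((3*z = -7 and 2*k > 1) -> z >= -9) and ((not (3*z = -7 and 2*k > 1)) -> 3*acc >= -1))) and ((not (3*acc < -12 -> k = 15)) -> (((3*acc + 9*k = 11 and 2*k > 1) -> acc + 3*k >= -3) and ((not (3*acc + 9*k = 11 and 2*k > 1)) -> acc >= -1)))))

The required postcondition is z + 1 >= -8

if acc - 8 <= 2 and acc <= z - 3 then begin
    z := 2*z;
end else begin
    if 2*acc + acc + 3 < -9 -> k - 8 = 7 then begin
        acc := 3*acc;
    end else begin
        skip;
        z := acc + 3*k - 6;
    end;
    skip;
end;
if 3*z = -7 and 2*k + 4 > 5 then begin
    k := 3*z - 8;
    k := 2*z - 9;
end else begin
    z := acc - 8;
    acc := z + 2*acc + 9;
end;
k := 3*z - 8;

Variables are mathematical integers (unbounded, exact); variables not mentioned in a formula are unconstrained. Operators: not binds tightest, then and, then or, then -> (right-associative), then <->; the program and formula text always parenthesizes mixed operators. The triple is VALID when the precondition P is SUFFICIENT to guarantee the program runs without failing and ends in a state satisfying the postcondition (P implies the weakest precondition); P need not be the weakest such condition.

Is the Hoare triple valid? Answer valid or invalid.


Working backward. After the program, the postcondition z + 1 >= -8 must hold; in canonical form it is z >= -9.
Before k := 3*z - 8: z >= -9
Then branch requires z >= -9; else branch requires acc >= -1.
Before the if: ((3*z = -7 and 2*k > 1) -> z >= -9) and ((not (3*z = -7 and 2*k > 1)) -> acc >= -1)
Then branch requires ((6*z = -7 and 2*k > 1) -> 2*z >= -9) and ((not (6*z = -7 and 2*k > 1)) -> acc >= -1); else branch requires ((3*acc < -12 -> k = 15) -> (((3*z = -7 and 2*k > 1) -> z >= -9) and ((not (3*z = -7 and 2*k > 1)) -> 3*acc >= -1))) and ((not (3*acc < -12 -> k = 15)) -> (((3*acc + 9*k = 11 and 2*k > 1) -> acc + 3*k >= -3) and ((not (3*acc + 9*k = 11 and 2*k > 1)) -> acc >= -1))).
Before the if: ((acc <= 10 and acc <= z - 3) -> (((6*z = -7 and 2*k > 1) -> 2*z >= -9) and ((not (6*z = -7 and 2*k > 1)) -> acc >= -1))) and ((not (acc <= 10 and acc <= z - 3)) -> (((3*acc < -12 -> k = 15) -> (((3*z = -7 and 2*k > 1) -> z >= -9) and ((not (3*z = -7 and 2*k > 1)) -> 3*acc >= -1))) and ((not (3*acc < -12 -> k = 15)) -> (((3*acc + 9*k = 11 and 2*k > 1) -> acc + 3*k >= -3) and ((not (3*acc + 9*k = 11 and 2*k > 1)) -> acc >= -1)))))
The weakest precondition is ((acc <= 10 and acc <= z - 3) -> (((6*z = -7 and 2*k > 1) -> 2*z >= -9) and ((not (6*z = -7 and 2*k > 1)) -> acc >= -1))) and ((not (acc <= 10 and acc <= z - 3)) -> (((3*acc < -12 -> k = 15) -> (((3*z = -7 and 2*k > 1) -> z >= -9) and ((not (3*z = -7 and 2*k > 1)) -> 3*acc >= -1))) and ((not (3*acc < -12 -> k = 15)) -> (((3*acc + 9*k = 11 and 2*k > 1) -> acc + 3*k >= -3) and ((not (3*acc + 9*k = 11 and 2*k > 1)) -> acc >= -1))))).
Check whether ((acc <= 10 and acc <= z - 3) -> (((6*z = -7 and 2*k > 1) -> 2*z >= -9) and ((not (6*z = -7 and 2*k > 1)) -> acc >= -1))) and ((not (acc <= 10 and acc <= z - 2)) -> (((3*acc < -12 -> k = 15) -> (((3*z = -7 and 2*k > 1) -> z >= -9) and ((not (3*z = -7 and 2*k > 1)) -> 3*acc >= -1))) and ((not (3*acc < -12 -> k = 15)) -> (((3*acc + 9*k = 11 and 2*k > 1) -> acc + 3*k >= -3) and ((not (3*acc + 9*k = 11 and 2*k > 1)) -> acc >= -1))))) implies it.
Countermodel: at the initial state acc = -2, k = 0, z = 0, the precondition holds but the weakest precondition fails.
Answer: invalid


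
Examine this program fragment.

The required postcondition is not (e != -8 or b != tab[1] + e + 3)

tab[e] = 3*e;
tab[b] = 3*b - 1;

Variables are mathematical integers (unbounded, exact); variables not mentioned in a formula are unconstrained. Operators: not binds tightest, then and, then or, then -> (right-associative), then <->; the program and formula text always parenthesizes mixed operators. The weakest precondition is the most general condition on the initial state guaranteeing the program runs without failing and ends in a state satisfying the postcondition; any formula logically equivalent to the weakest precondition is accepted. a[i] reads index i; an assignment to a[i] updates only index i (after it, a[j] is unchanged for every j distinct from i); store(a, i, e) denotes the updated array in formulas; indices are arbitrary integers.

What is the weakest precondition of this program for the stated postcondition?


Working backward. After the program, not (e != -8 or b != tab[1] + e + 3) must hold.
Before tab[b] := 3*b - 1: not (e != -8 or b != store(tab, b, 3*b - 1)[1] + e + 3)
Before tab[e] := 3*e: not (e != -8 or b != store(store(tab, e, 3*e), b, 3*b - 1)[1] + e + 3)
Answer: WP = not (e != -8 or b != store(store(tab, e, 3*e), b, 3*b - 1)[1] + e + 3)


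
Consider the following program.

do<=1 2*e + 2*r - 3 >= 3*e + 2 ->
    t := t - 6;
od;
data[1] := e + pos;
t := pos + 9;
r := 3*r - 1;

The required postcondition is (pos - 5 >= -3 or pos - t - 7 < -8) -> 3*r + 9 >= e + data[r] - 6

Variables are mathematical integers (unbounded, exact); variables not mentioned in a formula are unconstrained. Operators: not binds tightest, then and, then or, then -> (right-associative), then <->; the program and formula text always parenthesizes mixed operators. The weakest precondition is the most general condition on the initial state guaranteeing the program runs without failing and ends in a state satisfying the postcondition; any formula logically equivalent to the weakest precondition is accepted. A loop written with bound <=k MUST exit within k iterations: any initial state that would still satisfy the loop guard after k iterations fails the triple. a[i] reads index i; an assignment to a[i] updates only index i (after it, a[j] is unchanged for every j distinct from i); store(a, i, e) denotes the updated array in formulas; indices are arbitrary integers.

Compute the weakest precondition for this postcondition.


Working backward. After the program, the postcondition (pos - 5 >= -3 or pos - t - 7 < -8) -> 3*r + 9 >= e + data[r] - 6 must hold; in canonical form it is (pos >= 2 or pos < t - 1) -> 3*r >= data[r] + e - 15.
Before r := 3*r - 1: (pos >= 2 or pos < t - 1) -> 9*r >= data[3*r - 1] + e - 12
Before t := pos + 9: 9*r >= data[3*r - 1] + e - 12
Before data[1] := e + pos: 9*r >= store(data, 1, e + pos)[3*r - 1] + e - 12
Before the loop (bound <=1), unroll the exhaustion recursion (WP_0 = exit-now case; WP_j = one more guarded iteration, up to j = 1):
  WP_0: (not (2*r >= e + 5)) and 9*r >= store(data, 1, e + pos)[3*r - 1] + e - 12
  WP_1: (2*r >= e + 5 -> ((not (2*r >= e + 5)) and 9*r >= store(data, 1, e + pos)[3*r - 1] + e - 12)) and ((not (2*r >= e + 5)) -> 9*r >= store(data, 1, e + pos)[3*r - 1] + e - 12)
So before the loop: (2*r >= e + 5 -> ((not (2*r >= e + 5)) and 9*r >= store(data, 1, e + pos)[3*r - 1] + e - 12)) and ((not (2*r >= e + 5)) -> 9*r >= store(data, 1, e + pos)[3*r - 1] + e - 12)
Answer: WP = (2*r >= e + 5 -> ((not (2*r >= e + 5)) and 9*r >= store(data, 1, e + pos)[3*r - 1] + e - 12)) and ((not (2*r >= e + 5)) -> 9*r >= store(data, 1, e + pos)[3*r - 1] + e - 12)


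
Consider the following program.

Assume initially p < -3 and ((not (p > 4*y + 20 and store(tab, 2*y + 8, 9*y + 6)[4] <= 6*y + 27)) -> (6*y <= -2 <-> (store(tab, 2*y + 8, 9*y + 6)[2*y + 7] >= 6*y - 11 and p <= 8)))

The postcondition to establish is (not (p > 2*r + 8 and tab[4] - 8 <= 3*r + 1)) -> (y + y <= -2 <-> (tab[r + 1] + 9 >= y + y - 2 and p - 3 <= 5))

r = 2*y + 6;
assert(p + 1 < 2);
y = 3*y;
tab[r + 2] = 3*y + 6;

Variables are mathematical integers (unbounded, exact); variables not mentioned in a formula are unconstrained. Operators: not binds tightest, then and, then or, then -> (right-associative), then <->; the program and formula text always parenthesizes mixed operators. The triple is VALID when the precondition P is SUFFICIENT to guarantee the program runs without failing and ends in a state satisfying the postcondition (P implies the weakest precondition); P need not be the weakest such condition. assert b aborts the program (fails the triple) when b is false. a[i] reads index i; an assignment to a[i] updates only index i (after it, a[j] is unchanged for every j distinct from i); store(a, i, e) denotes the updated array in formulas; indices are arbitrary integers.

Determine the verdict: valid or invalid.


Working backward. After the program, the postcondition (not (p > 2*r + 8 and tab[4] - 8 <= 3*r + 1)) -> (y + y <= -2 <-> (tab[r + 1] + 9 >= y + y - 2 and p - 3 <= 5)) must hold; in canonical form it is (not (p > 2*r + 8 and tab[4] <= 3*r + 9)) -> (2*y <= -2 <-> (tab[r + 1] >= 2*y - 11 and p <= 8)).
Before tab[r + 2] := 3*y + 6: (not (p > 2*r + 8 and store(tab, r + 2, 3*y + 6)[4] <= 3*r + 9)) -> (2*y <= -2 <-> (store(tab, r + 2, 3*y + 6)[r + 1] >= 2*y - 11 and p <= 8))
Before y := 3*y: (not (p > 2*r + 8 and store(tab, r + 2, 9*y + 6)[4] <= 3*r + 9)) -> (6*y <= -2 <-> (store(tab, r + 2, 9*y + 6)[r + 1] >= 6*y - 11 and p <= 8))
Before assert p + 1 < 2: p < 1 and ((not (p > 2*r + 8 and store(tab, r + 2, 9*y + 6)[4] <= 3*r + 9)) -> (6*y <= -2 <-> (store(tab, r + 2, 9*y + 6)[r + 1] >= 6*y - 11 and p <= 8)))
Before r := 2*y + 6: p < 1 and ((not (p > 4*y + 20 and store(tab, 2*y + 8, 9*y + 6)[4] <= 6*y + 27)) -> (6*y <= -2 <-> (store(tab, 2*y + 8, 9*y + 6)[2*y + 7] >= 6*y - 11 and p <= 8)))
The weakest precondition is p < 1 and ((not (p > 4*y + 20 and store(tab, 2*y + 8, 9*y + 6)[4] <= 6*y + 27)) -> (6*y <= -2 <-> (store(tab, 2*y + 8, 9*y + 6)[2*y + 7] >= 6*y - 11 and p <= 8))).
Check whether p < -3 and ((not (p > 4*y + 20 and store(tab, 2*y + 8, 9*y + 6)[4] <= 6*y + 27)) -> (6*y <= -2 <-> (store(tab, 2*y + 8, 9*y + 6)[2*y + 7] >= 6*y - 11 and p <= 8))) implies it.
Every state satisfying the precondition satisfies the weakest precondition: the implication holds.
Answer: valid


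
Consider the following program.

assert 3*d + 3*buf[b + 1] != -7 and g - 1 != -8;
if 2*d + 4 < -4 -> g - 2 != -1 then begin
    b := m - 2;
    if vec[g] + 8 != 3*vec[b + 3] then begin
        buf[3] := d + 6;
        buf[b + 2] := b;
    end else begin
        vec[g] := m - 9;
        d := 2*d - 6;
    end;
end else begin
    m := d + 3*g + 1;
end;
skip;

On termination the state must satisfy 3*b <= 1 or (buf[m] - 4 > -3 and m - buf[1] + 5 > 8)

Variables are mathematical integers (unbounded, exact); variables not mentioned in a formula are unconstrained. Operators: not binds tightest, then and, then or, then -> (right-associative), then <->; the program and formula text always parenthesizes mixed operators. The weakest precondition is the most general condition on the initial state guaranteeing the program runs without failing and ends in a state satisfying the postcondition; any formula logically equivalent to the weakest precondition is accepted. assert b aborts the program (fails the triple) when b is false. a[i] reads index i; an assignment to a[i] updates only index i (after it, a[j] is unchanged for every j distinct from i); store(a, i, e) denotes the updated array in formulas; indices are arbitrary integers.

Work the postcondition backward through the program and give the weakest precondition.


Working backward. After the program, the postcondition 3*b <= 1 or (buf[m] - 4 > -3 and m - buf[1] + 5 > 8) must hold; in canonical form it is 3*b <= 1 or (buf[m] > 1 and m > buf[1] + 3).
Before skip: 3*b <= 1 or (buf[m] > 1 and m > buf[1] + 3)
Then branch requires (vec[g] != 3*vec[m + 1] - 8 -> (3*m <= 7 or (store(store(buf, 3, d + 6), m, m - 2)[m] > 1 and m > store(store(buf, 3, d + 6), m, m - 2)[1] + 3))) and ((not (vec[g] != 3*vec[m + 1] - 8)) -> (3*m <= 7 or (buf[m] > 1 and m > buf[1] + 3))); else branch requires 3*b <= 1 or (buf[d + 3*g + 1] > 1 and d + 3*g > buf[1] + 2).
Before the if: ((2*d < -8 -> g != 1) -> ((vec[g] != 3*vec[m + 1] - 8 -> (3*m <= 7 or (store(store(buf, 3, d + 6), m, m - 2)[m] > 1 and m > store(store(buf, 3, d + 6), m, m - 2)[1] + 3))) and ((not (vec[g] != 3*vec[m + 1] - 8)) -> (3*m <= 7 or (buf[m] > 1 and m > buf[1] + 3))))) and ((not (2*d < -8 -> g != 1)) -> (3*b <= 1 or (buf[d + 3*g + 1] > 1 and d + 3*g > buf[1] + 2)))
Before assert 3*d + 3*buf[b + 1] != -7 and g - 1 != -8: 3*buf[b + 1] + 3*d != -7 and g != -7 and ((2*d < -8 -> g != 1) -> ((vec[g] != 3*vec[m + 1] - 8 -> (3*m <= 7 or (store(store(buf, 3, d + 6), m, m - 2)[m] > 1 and m > store(store(buf, 3, d + 6), m, m - 2)[1] + 3))) and ((not (vec[g] != 3*vec[m + 1] - 8)) -> (3*m <= 7 or (buf[m] > 1 and m > buf[1] + 3))))) and ((not (2*d < -8 -> g != 1)) -> (3*b <= 1 or (buf[d + 3*g + 1] > 1 and d + 3*g > buf[1] + 2)))
Answer: WP = 3*buf[b + 1] + 3*d != -7 and g != -7 and ((2*d < -8 -> g != 1) -> ((vec[g] != 3*vec[m + 1] - 8 -> (3*m <= 7 or (store(store(buf, 3, d + 6), m, m - 2)[m] > 1 and m > store(store(buf, 3, d + 6), m, m - 2)[1] + 3))) and ((not (vec[g] != 3*vec[m + 1] - 8)) -> (3*m <= 7 or (buf[m] > 1 and m > buf[1] + 3))))) and ((not (2*d < -8 -> g != 1)) -> (3*b <= 1 or (buf[d + 3*g + 1] > 1 and d + 3*g > buf[1] + 2)))


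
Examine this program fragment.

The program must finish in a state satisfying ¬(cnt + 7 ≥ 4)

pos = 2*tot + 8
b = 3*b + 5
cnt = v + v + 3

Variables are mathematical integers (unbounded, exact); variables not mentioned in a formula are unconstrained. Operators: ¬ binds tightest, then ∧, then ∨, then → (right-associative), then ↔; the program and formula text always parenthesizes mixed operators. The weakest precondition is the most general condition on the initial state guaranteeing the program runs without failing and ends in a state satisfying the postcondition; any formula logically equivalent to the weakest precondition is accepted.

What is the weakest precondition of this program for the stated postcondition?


Working backward. After the program, the postcondition ¬(cnt + 7 ≥ 4) must hold; in canonical form it is ¬(cnt ≥ -3).
Before cnt := v + v + 3: ¬(2*v ≥ -6)
Before b := 3*b + 5: ¬(2*v ≥ -6)
Before pos := 2*tot + 8: ¬(2*v ≥ -6)
Answer: WP = ¬(2*v ≥ -6)


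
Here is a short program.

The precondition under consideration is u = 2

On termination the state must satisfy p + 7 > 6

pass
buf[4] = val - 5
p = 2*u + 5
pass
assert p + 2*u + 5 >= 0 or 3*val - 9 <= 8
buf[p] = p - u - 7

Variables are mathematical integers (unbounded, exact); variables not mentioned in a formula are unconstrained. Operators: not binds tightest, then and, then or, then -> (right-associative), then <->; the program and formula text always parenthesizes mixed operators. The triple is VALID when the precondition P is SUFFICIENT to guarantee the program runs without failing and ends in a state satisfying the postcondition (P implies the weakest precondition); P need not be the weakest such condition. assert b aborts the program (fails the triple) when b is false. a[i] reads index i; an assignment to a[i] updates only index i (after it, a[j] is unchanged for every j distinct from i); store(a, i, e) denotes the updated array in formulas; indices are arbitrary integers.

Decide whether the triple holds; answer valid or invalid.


Working backward. After the program, the postcondition p + 7 > 6 must hold; in canonical form it is p > -1.
Before buf[p] := p - u - 7: p > -1
Before assert p + 2*u + 5 >= 0 or 3*val - 9 <= 8: (p + 2*u >= -5 or 3*val <= 17) and p > -1
Before skip: (p + 2*u >= -5 or 3*val <= 17) and p > -1
Before p := 2*u + 5: (4*u >= -10 or 3*val <= 17) and 2*u > -6
Before buf[4] := val - 5: (4*u >= -10 or 3*val <= 17) and 2*u > -6
Before skip: (4*u >= -10 or 3*val <= 17) and 2*u > -6
The weakest precondition is (4*u >= -10 or 3*val <= 17) and 2*u > -6.
Check whether u = 2 implies it.
Every state satisfying the precondition satisfies the weakest precondition: the implication holds.
Answer: valid


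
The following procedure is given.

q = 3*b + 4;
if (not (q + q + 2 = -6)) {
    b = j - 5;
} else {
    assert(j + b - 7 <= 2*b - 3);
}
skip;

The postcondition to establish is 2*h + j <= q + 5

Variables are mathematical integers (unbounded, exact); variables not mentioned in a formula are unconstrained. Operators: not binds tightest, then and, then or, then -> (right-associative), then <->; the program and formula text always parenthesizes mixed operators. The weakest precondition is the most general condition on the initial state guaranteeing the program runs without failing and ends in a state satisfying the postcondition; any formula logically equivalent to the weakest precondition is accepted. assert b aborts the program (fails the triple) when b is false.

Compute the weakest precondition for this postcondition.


Working backward. After the program, 2*h + j <= q + 5 must hold.
Before skip: 2*h + j <= q + 5
Then branch requires 2*h + j <= q + 5; else branch requires j <= b + 4 and 2*h + j <= q + 5.
Before the if: ((not (2*q = -8)) -> 2*h + j <= q + 5) and (2*q = -8 -> (j <= b + 4 and 2*h + j <= q + 5))
Before q := 3*b + 4: ((not (6*b = -16)) -> 2*h + j <= 3*b + 9) and (6*b = -16 -> (j <= b + 4 and 2*h + j <= 3*b + 9))
Answer: WP = ((not (6*b = -16)) -> 2*h + j <= 3*b + 9) and (6*b = -16 -> (j <= b + 4 and 2*h + j <= 3*b + 9))


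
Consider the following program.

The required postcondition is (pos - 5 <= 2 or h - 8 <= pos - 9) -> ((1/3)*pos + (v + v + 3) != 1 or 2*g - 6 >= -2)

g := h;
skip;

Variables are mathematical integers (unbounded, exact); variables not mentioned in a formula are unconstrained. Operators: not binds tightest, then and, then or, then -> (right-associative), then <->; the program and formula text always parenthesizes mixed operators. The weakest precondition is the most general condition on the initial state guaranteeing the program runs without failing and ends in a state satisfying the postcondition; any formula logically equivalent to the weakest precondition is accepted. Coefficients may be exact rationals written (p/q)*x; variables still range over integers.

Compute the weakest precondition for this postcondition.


Working backward. After the program, the postcondition (pos - 5 <= 2 or h - 8 <= pos - 9) -> ((1/3)*pos + (v + v + 3) != 1 or 2*g - 6 >= -2) must hold; in canonical form it is (pos <= 7 or h <= pos - 1) -> ((1/3)*pos + 2*v != -2 or 2*g >= 4).
Before skip: (pos <= 7 or h <= pos - 1) -> ((1/3)*pos + 2*v != -2 or 2*g >= 4)
Before g := h: (pos <= 7 or h <= pos - 1) -> ((1/3)*pos + 2*v != -2 or 2*h >= 4)
Answer: WP = (pos <= 7 or h <= pos - 1) -> ((1/3)*pos + 2*v != -2 or 2*h >= 4)


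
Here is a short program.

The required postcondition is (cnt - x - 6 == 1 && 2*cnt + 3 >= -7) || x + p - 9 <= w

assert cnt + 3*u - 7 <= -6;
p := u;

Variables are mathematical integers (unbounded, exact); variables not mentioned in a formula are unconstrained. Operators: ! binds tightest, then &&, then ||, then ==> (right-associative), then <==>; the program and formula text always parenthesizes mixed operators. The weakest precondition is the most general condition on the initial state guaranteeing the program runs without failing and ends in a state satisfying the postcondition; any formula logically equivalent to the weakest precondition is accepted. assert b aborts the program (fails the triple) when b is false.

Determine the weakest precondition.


Working backward. After the program, the postcondition (cnt - x - 6 == 1 && 2*cnt + 3 >= -7) || x + p - 9 <= w must hold; in canonical form it is (cnt == x + 7 && 2*cnt >= -10) || p + x <= w + 9.
Before p := u: (cnt == x + 7 && 2*cnt >= -10) || u + x <= w + 9
Before assert cnt + 3*u - 7 <= -6: cnt + 3*u <= 1 && ((cnt == x + 7 && 2*cnt >= -10) || u + x <= w + 9)
Answer: WP = cnt + 3*u <= 1 && ((cnt == x + 7 && 2*cnt >= -10) || u + x <= w + 9)


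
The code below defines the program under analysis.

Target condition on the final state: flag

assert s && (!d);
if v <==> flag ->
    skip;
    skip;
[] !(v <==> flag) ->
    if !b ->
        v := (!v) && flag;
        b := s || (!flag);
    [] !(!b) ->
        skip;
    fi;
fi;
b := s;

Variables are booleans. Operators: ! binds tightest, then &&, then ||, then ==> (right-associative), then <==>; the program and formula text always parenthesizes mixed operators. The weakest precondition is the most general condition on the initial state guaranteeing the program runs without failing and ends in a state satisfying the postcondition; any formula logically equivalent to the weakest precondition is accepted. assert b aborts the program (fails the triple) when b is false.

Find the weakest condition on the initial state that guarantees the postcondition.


Working backward. After the program, flag must hold.
Before b := s: flag
Then branch requires flag; else branch requires ((!b) ==> flag) && (b ==> flag).
Before the if: ((v <==> flag) ==> flag) && ((!(v <==> flag)) ==> (((!b) ==> flag) && (b ==> flag)))
Before assert s && (!d): s && (!d) && ((v <==> flag) ==> flag) && ((!(v <==> flag)) ==> (((!b) ==> flag) && (b ==> flag)))
Answer: WP = s && (!d) && ((v <==> flag) ==> flag) && ((!(v <==> flag)) ==> (((!b) ==> flag) && (b ==> flag)))


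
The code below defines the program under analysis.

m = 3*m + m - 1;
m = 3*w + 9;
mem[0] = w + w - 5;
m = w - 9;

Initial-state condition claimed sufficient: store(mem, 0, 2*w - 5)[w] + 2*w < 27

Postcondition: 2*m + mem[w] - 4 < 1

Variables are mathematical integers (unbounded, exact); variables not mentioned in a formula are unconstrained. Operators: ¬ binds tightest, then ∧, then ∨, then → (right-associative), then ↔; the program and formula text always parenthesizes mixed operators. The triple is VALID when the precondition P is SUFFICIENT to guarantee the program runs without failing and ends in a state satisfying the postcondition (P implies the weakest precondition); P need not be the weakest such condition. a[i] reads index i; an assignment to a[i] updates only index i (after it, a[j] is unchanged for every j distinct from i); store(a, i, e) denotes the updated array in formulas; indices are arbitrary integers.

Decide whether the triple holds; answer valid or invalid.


Working backward. After the program, the postcondition 2*m + mem[w] - 4 < 1 must hold; in canonical form it is mem[w] + 2*m < 5.
Before m := w - 9: mem[w] + 2*w < 23
Before mem[0] := w + w - 5: store(mem, 0, 2*w - 5)[w] + 2*w < 23
Before m := 3*w + 9: store(mem, 0, 2*w - 5)[w] + 2*w < 23
Before m := 3*m + m - 1: store(mem, 0, 2*w - 5)[w] + 2*w < 23
The weakest precondition is store(mem, 0, 2*w - 5)[w] + 2*w < 23.
Check whether store(mem, 0, 2*w - 5)[w] + 2*w < 27 implies it.
Countermodel: at the initial state mem = {[-1] = 25, [0] = 2, elsewhere 2}, w = -1, the precondition holds but the weakest precondition fails.
Answer: invalid


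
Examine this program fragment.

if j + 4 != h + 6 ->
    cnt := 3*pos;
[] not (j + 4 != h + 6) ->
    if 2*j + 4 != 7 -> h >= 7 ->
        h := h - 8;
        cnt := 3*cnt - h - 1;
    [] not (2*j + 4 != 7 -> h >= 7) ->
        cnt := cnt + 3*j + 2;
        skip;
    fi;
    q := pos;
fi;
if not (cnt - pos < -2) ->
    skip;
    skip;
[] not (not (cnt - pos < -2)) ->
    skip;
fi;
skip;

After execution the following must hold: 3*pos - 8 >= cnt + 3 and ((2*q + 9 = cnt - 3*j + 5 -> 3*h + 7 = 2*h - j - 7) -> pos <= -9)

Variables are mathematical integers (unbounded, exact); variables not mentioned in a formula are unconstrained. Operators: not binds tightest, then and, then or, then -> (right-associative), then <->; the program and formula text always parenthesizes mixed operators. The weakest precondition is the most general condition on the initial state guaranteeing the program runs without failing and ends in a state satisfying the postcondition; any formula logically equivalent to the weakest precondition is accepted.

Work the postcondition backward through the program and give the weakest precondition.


Working backward. After the program, the postcondition 3*pos - 8 >= cnt + 3 and ((2*q + 9 = cnt - 3*j + 5 -> 3*h + 7 = 2*h - j - 7) -> pos <= -9) must hold; in canonical form it is 3*pos >= cnt + 11 and ((3*j + 2*q = cnt - 4 -> h + j = -14) -> pos <= -9).
Before skip: 3*pos >= cnt + 11 and ((3*j + 2*q = cnt - 4 -> h + j = -14) -> pos <= -9)
Then branch requires 3*pos >= cnt + 11 and ((3*j + 2*q = cnt - 4 -> h + j = -14) -> pos <= -9); else branch requires 3*pos >= cnt + 11 and ((3*j + 2*q = cnt - 4 -> h + j = -14) -> pos <= -9).
Before the if: ((not (cnt < pos - 2)) -> (3*pos >= cnt + 11 and ((3*j + 2*q = cnt - 4 -> h + j = -14) -> pos <= -9))) and (cnt < pos - 2 -> (3*pos >= cnt + 11 and ((3*j + 2*q = cnt - 4 -> h + j = -14) -> pos <= -9)))
Then branch requires false; else branch requires ((2*j != 3 -> h >= 7) -> (((not (3*cnt < h + pos - 9)) -> (h + 3*pos >= 3*cnt + 18 and ((h + 3*j + 2*pos = 3*cnt + 3 -> h + j = -6) -> pos <= -9))) and (3*cnt < h + pos - 9 -> (h + 3*pos >= 3*cnt + 18 and ((h + 3*j + 2*pos = 3*cnt + 3 -> h + j = -6) -> pos <= -9))))) and ((not (2*j != 3 -> h >= 7)) -> (((not (cnt + 3*j < pos - 4)) -> (3*pos >= cnt + 3*j + 13 and ((2*pos = cnt - 2 -> h + j = -14) -> pos <= -9))) and (cnt + 3*j < pos - 4 -> (3*pos >= cnt + 3*j + 13 and ((2*pos = cnt - 2 -> h + j = -14) -> pos <= -9))))).
Before the if: (not (j != h + 2)) and ((not (j != h + 2)) -> (((2*j != 3 -> h >= 7) -> (((not (3*cnt < h + pos - 9)) -> (h + 3*pos >= 3*cnt + 18 and ((h + 3*j + 2*pos = 3*cnt + 3 -> h + j = -6) -> pos <= -9))) and (3*cnt < h + pos - 9 -> (h + 3*pos >= 3*cnt + 18 and ((h + 3*j + 2*pos = 3*cnt + 3 -> h + j = -6) -> pos <= -9))))) and ((not (2*j != 3 -> h >= 7)) -> (((not (cnt + 3*j < pos - 4)) -> (3*pos >= cnt + 3*j + 13 and ((2*pos = cnt - 2 -> h + j = -14) -> pos <= -9))) and (cnt + 3*j < pos - 4 -> (3*pos >= cnt + 3*j + 13 and ((2*pos = cnt - 2 -> h + j = -14) -> pos <= -9)))))))
Answer: WP = (not (j != h + 2)) and ((not (j != h + 2)) -> (((2*j != 3 -> h >= 7) -> (((not (3*cnt < h + pos - 9)) -> (h + 3*pos >= 3*cnt + 18 and ((h + 3*j + 2*pos = 3*cnt + 3 -> h + j = -6) -> pos <= -9))) and (3*cnt < h + pos - 9 -> (h + 3*pos >= 3*cnt + 18 and ((h + 3*j + 2*pos = 3*cnt + 3 -> h + j = -6) -> pos <= -9))))) and ((not (2*j != 3 -> h >= 7)) -> (((not (cnt + 3*j < pos - 4)) -> (3*pos >= cnt + 3*j + 13 and ((2*pos = cnt - 2 -> h + j = -14) -> pos <= -9))) and (cnt + 3*j < pos - 4 -> (3*pos >= cnt + 3*j + 13 and ((2*pos = cnt - 2 -> h + j = -14) -> pos <= -9)))))))


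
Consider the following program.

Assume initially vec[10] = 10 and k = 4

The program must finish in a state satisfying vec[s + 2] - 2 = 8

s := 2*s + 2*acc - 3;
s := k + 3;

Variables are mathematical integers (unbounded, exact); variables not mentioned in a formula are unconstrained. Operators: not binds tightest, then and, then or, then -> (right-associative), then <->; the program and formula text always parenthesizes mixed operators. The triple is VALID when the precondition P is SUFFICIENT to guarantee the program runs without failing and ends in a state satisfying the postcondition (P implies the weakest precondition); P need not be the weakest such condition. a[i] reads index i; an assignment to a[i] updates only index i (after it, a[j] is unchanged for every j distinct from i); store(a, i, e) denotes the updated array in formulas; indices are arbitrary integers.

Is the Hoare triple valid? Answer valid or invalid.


Working backward. After the program, the postcondition vec[s + 2] - 2 = 8 must hold; in canonical form it is vec[s + 2] = 10.
Before s := k + 3: vec[k + 5] = 10
Before s := 2*s + 2*acc - 3: vec[k + 5] = 10
The weakest precondition is vec[k + 5] = 10.
Check whether vec[10] = 10 and k = 4 implies it.
Countermodel: at the initial state k = 4, vec = {[9] = 2, [10] = 10, elsewhere 2}, the precondition holds but the weakest precondition fails.
Answer: invalid


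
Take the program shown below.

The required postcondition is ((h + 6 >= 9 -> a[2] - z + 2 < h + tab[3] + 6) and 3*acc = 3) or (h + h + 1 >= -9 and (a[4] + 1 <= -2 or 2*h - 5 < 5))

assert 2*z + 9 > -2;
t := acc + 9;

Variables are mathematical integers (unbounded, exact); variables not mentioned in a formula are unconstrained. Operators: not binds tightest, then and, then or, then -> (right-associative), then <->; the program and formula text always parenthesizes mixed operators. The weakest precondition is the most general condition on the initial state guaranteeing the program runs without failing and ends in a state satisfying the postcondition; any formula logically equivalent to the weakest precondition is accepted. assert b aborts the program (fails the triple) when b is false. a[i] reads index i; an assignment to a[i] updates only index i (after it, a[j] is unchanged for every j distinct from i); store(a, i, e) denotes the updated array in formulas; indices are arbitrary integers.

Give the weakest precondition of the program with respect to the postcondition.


Working backward. After the program, the postcondition ((h + 6 >= 9 -> a[2] - z + 2 < h + tab[3] + 6) and 3*acc = 3) or (h + h + 1 >= -9 and (a[4] + 1 <= -2 or 2*h - 5 < 5)) must hold; in canonical form it is ((h >= 3 -> a[2] < tab[3] + h + z + 4) and 3*acc = 3) or (2*h >= -10 and (a[4] <= -3 or 2*h < 10)).
Before t := acc + 9: ((h >= 3 -> a[2] < tab[3] + h + z + 4) and 3*acc = 3) or (2*h >= -10 and (a[4] <= -3 or 2*h < 10))
Before assert 2*z + 9 > -2: 2*z > -11 and (((h >= 3 -> a[2] < tab[3] + h + z + 4) and 3*acc = 3) or (2*h >= -10 and (a[4] <= -3 or 2*h < 10)))
Answer: WP = 2*z > -11 and (((h >= 3 -> a[2] < tab[3] + h + z + 4) and 3*acc = 3) or (2*h >= -10 and (a[4] <= -3 or 2*h < 10)))


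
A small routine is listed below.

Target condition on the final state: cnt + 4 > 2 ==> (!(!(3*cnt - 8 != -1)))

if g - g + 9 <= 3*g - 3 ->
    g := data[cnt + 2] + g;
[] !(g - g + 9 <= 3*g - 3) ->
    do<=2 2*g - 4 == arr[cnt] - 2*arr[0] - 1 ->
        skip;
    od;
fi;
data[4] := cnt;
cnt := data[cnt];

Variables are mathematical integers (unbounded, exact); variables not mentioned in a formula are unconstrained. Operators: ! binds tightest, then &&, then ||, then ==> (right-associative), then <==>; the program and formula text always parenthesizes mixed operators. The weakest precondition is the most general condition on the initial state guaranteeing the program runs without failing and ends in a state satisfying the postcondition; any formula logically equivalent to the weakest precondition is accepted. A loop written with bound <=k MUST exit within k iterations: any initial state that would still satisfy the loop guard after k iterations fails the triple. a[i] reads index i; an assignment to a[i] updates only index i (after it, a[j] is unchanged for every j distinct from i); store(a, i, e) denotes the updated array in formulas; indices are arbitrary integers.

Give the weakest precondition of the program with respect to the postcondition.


Working backward. After the program, the postcondition cnt + 4 > 2 ==> (!(!(3*cnt - 8 != -1))) must hold; in canonical form it is cnt > -2 ==> 3*cnt != 7.
Before cnt := data[cnt]: data[cnt] > -2 ==> 3*data[cnt] != 7
Before data[4] := cnt: store(data, 4, cnt)[cnt] > -2 ==> 3*store(data, 4, cnt)[cnt] != 7
Then branch requires store(data, 4, cnt)[cnt] > -2 ==> 3*store(data, 4, cnt)[cnt] != 7; else branch requires (2*arr[0] + 2*g == arr[cnt] + 3 ==> ((2*arr[0] + 2*g == arr[cnt] + 3 ==> ((!(2*arr[0] + 2*g == arr[cnt] + 3)) && (store(data, 4, cnt)[cnt] > -2 ==> 3*store(data, 4, cnt)[cnt] != 7))) && ((!(2*arr[0] + 2*g == arr[cnt] + 3)) ==> (store(data, 4, cnt)[cnt] > -2 ==> 3*store(data, 4, cnt)[cnt] != 7)))) && ((!(2*arr[0] + 2*g == arr[cnt] + 3)) ==> (store(data, 4, cnt)[cnt] > -2 ==> 3*store(data, 4, cnt)[cnt] != 7)).
Before the if: (3*g >= 12 ==> (store(data, 4, cnt)[cnt] > -2 ==> 3*store(data, 4, cnt)[cnt] != 7)) && ((!(3*g >= 12)) ==> ((2*arr[0] + 2*g == arr[cnt] + 3 ==> ((2*arr[0] + 2*g == arr[cnt] + 3 ==> ((!(2*arr[0] + 2*g == arr[cnt] + 3)) && (store(data, 4, cnt)[cnt] > -2 ==> 3*store(data, 4, cnt)[cnt] != 7))) && ((!(2*arr[0] + 2*g == arr[cnt] + 3)) ==> (store(data, 4, cnt)[cnt] > -2 ==> 3*store(data, 4, cnt)[cnt] != 7)))) && ((!(2*arr[0] + 2*g == arr[cnt] + 3)) ==> (store(data, 4, cnt)[cnt] > -2 ==> 3*store(data, 4, cnt)[cnt] != 7))))
Answer: WP = (3*g >= 12 ==> (store(data, 4, cnt)[cnt] > -2 ==> 3*store(data, 4, cnt)[cnt] != 7)) && ((!(3*g >= 12)) ==> ((2*arr[0] + 2*g == arr[cnt] + 3 ==> ((2*arr[0] + 2*g == arr[cnt] + 3 ==> ((!(2*arr[0] + 2*g == arr[cnt] + 3)) && (store(data, 4, cnt)[cnt] > -2 ==> 3*store(data, 4, cnt)[cnt] != 7))) && ((!(2*arr[0] + 2*g == arr[cnt] + 3)) ==> (store(data, 4, cnt)[cnt] > -2 ==> 3*store(data, 4, cnt)[cnt] != 7)))) && ((!(2*arr[0] + 2*g == arr[cnt] + 3)) ==> (store(data, 4, cnt)[cnt] > -2 ==> 3*store(data, 4, cnt)[cnt] != 7))))


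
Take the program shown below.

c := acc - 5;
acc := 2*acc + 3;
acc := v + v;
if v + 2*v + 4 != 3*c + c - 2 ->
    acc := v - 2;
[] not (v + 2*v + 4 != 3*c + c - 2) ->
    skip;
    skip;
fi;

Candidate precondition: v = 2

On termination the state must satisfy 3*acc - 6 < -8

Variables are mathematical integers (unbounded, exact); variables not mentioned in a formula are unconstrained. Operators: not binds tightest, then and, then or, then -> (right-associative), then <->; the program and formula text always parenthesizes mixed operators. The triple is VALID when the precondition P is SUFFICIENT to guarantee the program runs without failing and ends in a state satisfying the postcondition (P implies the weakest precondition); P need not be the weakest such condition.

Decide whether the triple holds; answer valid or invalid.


Working backward. After the program, the postcondition 3*acc - 6 < -8 must hold; in canonical form it is 3*acc < -2.
Then branch requires 3*v < 4; else branch requires 3*acc < -2.
Before the if: (3*v != 4*c - 6 -> 3*v < 4) and ((not (3*v != 4*c - 6)) -> 3*acc < -2)
Before acc := v + v: (3*v != 4*c - 6 -> 3*v < 4) and ((not (3*v != 4*c - 6)) -> 6*v < -2)
Before acc := 2*acc + 3: (3*v != 4*c - 6 -> 3*v < 4) and ((not (3*v != 4*c - 6)) -> 6*v < -2)
Before c := acc - 5: (3*v != 4*acc - 26 -> 3*v < 4) and ((not (3*v != 4*acc - 26)) -> 6*v < -2)
The weakest precondition is (3*v != 4*acc - 26 -> 3*v < 4) and ((not (3*v != 4*acc - 26)) -> 6*v < -2).
Check whether v = 2 implies it.
Countermodel: at the initial state acc = 0, v = 2, the precondition holds but the weakest precondition fails.
Answer: invalid


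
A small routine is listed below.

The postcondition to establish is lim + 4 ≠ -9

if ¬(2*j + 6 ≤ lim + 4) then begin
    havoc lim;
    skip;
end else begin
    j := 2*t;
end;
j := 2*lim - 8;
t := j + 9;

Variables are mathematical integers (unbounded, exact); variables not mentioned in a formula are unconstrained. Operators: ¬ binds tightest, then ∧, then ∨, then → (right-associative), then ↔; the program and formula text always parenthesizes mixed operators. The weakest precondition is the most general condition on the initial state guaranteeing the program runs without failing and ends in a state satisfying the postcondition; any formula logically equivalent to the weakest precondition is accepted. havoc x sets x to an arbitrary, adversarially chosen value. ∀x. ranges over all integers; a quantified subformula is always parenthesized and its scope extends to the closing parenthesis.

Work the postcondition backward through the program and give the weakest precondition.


Working backward. After the program, the postcondition lim + 4 ≠ -9 must hold; in canonical form it is lim ≠ -13.
Before t := j + 9: lim ≠ -13
Before j := 2*lim - 8: lim ≠ -13
Then branch requires ∀lim_1. lim_1 ≠ -13; else branch requires lim ≠ -13.
Before the if: ((¬(2*j ≤ lim - 2)) → (∀lim_1. lim_1 ≠ -13)) ∧ (2*j ≤ lim - 2 → lim ≠ -13)
Answer: WP = ((¬(2*j ≤ lim - 2)) → (∀lim_1. lim_1 ≠ -13)) ∧ (2*j ≤ lim - 2 → lim ≠ -13)


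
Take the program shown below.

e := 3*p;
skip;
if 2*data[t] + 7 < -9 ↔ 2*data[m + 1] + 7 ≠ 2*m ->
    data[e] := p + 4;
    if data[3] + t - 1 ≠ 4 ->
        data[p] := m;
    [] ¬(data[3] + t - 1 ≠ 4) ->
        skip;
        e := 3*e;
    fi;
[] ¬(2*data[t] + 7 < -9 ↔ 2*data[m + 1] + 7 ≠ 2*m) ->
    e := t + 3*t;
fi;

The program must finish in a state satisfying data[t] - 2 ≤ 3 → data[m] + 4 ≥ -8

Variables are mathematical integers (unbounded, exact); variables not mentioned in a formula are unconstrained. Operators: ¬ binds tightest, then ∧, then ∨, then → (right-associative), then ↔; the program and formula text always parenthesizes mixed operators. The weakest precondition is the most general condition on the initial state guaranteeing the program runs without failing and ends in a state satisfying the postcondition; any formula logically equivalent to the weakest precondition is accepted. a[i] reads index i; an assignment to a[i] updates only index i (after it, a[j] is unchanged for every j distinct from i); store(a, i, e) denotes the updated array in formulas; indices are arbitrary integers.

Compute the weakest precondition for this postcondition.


Working backward. After the program, the postcondition data[t] - 2 ≤ 3 → data[m] + 4 ≥ -8 must hold; in canonical form it is data[t] ≤ 5 → data[m] ≥ -12.
Then branch requires (store(data, e, p + 4)[3] + t ≠ 5 → (store(store(data, e, p + 4), p, m)[t] ≤ 5 → store(store(data, e, p + 4), p, m)[m] ≥ -12)) ∧ ((¬(store(data, e, p + 4)[3] + t ≠ 5)) → (store(data, e, p + 4)[t] ≤ 5 → store(data, e, p + 4)[m] ≥ -12)); else branch requires data[t] ≤ 5 → data[m] ≥ -12.
Before the if: ((2*data[t] < -16 ↔ 2*data[m + 1] ≠ 2*m - 7) → ((store(data, e, p + 4)[3] + t ≠ 5 → (store(store(data, e, p + 4), p, m)[t] ≤ 5 → store(store(data, e, p + 4), p, m)[m] ≥ -12)) ∧ ((¬(store(data, e, p + 4)[3] + t ≠ 5)) → (store(data, e, p + 4)[t] ≤ 5 → store(data, e, p + 4)[m] ≥ -12)))) ∧ ((¬(2*data[t] < -16 ↔ 2*data[m + 1] ≠ 2*m - 7)) → (data[t] ≤ 5 → data[m] ≥ -12))
Before skip: ((2*data[t] < -16 ↔ 2*data[m + 1] ≠ 2*m - 7) → ((store(data, e, p + 4)[3] + t ≠ 5 → (store(store(data, e, p + 4), p, m)[t] ≤ 5 → store(store(data, e, p + 4), p, m)[m] ≥ -12)) ∧ ((¬(store(data, e, p + 4)[3] + t ≠ 5)) → (store(data, e, p + 4)[t] ≤ 5 → store(data, e, p + 4)[m] ≥ -12)))) ∧ ((¬(2*data[t] < -16 ↔ 2*data[m + 1] ≠ 2*m - 7)) → (data[t] ≤ 5 → data[m] ≥ -12))
Before e := 3*p: ((2*data[t] < -16 ↔ 2*data[m + 1] ≠ 2*m - 7) → ((store(data, 3*p, p + 4)[3] + t ≠ 5 → (store(store(data, 3*p, p + 4), p, m)[t] ≤ 5 → store(store(data, 3*p, p + 4), p, m)[m] ≥ -12)) ∧ ((¬(store(data, 3*p, p + 4)[3] + t ≠ 5)) → (store(data, 3*p, p + 4)[t] ≤ 5 → store(data, 3*p, p + 4)[m] ≥ -12)))) ∧ ((¬(2*data[t] < -16 ↔ 2*data[m + 1] ≠ 2*m - 7)) → (data[t] ≤ 5 → data[m] ≥ -12))
Answer: WP = ((2*data[t] < -16 ↔ 2*data[m + 1] ≠ 2*m - 7) → ((store(data, 3*p, p + 4)[3] + t ≠ 5 → (store(store(data, 3*p, p + 4), p, m)[t] ≤ 5 → store(store(data, 3*p, p + 4), p, m)[m] ≥ -12)) ∧ ((¬(store(data, 3*p, p + 4)[3] + t ≠ 5)) → (store(data, 3*p, p + 4)[t] ≤ 5 → store(data, 3*p, p + 4)[m] ≥ -12)))) ∧ ((¬(2*data[t] < -16 ↔ 2*data[m + 1] ≠ 2*m - 7)) → (data[t] ≤ 5 → data[m] ≥ -12))


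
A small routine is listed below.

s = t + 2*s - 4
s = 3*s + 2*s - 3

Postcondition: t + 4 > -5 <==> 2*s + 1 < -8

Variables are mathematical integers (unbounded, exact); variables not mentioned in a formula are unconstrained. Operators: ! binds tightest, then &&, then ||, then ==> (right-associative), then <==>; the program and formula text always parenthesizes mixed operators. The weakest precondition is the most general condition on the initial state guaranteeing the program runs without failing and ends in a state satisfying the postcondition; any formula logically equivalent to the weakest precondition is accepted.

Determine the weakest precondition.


Working backward. After the program, the postcondition t + 4 > -5 <==> 2*s + 1 < -8 must hold; in canonical form it is t > -9 <==> 2*s < -9.
Before s := 3*s + 2*s - 3: t > -9 <==> 10*s < -3
Before s := t + 2*s - 4: t > -9 <==> 20*s + 10*t < 37
Answer: WP = t > -9 <==> 20*s + 10*t < 37
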